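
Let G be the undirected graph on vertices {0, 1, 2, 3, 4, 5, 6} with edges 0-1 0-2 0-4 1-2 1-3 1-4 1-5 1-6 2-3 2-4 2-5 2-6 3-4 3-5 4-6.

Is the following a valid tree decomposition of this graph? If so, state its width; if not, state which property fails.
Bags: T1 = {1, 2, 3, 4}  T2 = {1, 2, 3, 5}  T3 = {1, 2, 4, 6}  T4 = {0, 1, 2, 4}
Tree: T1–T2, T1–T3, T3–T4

Yes; width 3.

Checking the three conditions: (i) the bags cover all of {0, 1, 2, 3, 4, 5, 6}; (ii) for each edge, some bag contains both endpoints; (iii) the bags containing any fixed vertex form a subtree. All hold, so the decomposition is valid with width 4 − 1 = 3.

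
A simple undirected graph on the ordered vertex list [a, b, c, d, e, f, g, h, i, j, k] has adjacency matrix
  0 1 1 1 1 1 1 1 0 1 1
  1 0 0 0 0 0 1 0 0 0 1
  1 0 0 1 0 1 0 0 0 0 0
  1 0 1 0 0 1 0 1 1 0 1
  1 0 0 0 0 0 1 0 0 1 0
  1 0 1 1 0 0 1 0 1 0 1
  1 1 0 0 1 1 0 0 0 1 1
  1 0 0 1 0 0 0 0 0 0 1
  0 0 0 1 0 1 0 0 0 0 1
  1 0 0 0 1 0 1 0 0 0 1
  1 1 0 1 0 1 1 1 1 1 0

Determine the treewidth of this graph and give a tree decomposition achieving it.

Each bag holds 4 vertices, so the decomposition has width 3, which upper-bounds the treewidth. For the lower bound, the 4 vertices {a, e, g, j} are pairwise adjacent, and any tree decomposition puts a clique entirely inside one bag — forcing width ≥ 3. Combining the bounds, tw(G) = 3.

Treewidth 3.
One optimal decomposition is:
Bags: B1 = {a, g, j, k}  B2 = {a, e, g, j}  B3 = {a, f, g, k}  B4 = {a, d, f, k}  B5 = {d, f, i, k}  B6 = {a, c, d, f}  B7 = {a, d, h, k}  B8 = {a, b, g, k}
Tree: B1–B2, B1–B3, B3–B4, B4–B5, B4–B6, B4–B7, B1–B8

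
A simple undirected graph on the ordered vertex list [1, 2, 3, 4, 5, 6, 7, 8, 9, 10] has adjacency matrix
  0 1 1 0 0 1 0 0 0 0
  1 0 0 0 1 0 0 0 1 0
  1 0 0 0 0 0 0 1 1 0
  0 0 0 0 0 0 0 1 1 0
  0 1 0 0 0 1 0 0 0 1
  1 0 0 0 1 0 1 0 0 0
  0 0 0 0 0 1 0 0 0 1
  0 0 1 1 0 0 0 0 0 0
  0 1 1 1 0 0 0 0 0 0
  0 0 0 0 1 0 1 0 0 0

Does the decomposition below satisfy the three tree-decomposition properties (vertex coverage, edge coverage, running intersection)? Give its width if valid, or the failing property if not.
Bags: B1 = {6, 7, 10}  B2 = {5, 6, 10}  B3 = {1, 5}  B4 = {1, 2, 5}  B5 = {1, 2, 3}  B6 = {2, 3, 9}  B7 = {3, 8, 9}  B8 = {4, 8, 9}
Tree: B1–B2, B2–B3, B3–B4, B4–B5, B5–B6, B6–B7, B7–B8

A tree decomposition must satisfy three properties: every vertex lies in some bag; for every edge, both endpoints lie together in some bag; and for every vertex, the bags containing it form a connected subtree. Here edge (6,1) lies in no bag, so the decomposition is invalid.

No — edge (6,1) lies in no bag.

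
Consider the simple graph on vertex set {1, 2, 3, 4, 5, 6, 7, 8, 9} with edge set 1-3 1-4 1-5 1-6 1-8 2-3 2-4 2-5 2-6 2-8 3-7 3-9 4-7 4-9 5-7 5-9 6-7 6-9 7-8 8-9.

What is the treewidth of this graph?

4

A width-4 tree decomposition is:
Bags: B1 = {1, 2, 7, 8, 9}  B2 = {1, 2, 4, 7, 9}  B3 = {1, 2, 6, 7, 9}  B4 = {1, 2, 3, 7, 9}  B5 = {1, 2, 5, 7, 9}
Tree: B1–B2, B2–B3, B3–B4, B4–B5
The largest bag has 5 vertices, giving width 4; this decomposition certifies tw(G) ≤ 4. For the lower bound: the 5 vertex sets {8,9}, {1,4}, {2,6}, {7}, {3} are disjoint, each induces a connected subgraph, and every pair is joined by at least one edge of G. Contracting each set to a single vertex therefore yields K_{5} as a minor, and since treewidth is minor-monotone, tw(G) ≥ tw(K_{5}) = 4. Therefore the treewidth is 4.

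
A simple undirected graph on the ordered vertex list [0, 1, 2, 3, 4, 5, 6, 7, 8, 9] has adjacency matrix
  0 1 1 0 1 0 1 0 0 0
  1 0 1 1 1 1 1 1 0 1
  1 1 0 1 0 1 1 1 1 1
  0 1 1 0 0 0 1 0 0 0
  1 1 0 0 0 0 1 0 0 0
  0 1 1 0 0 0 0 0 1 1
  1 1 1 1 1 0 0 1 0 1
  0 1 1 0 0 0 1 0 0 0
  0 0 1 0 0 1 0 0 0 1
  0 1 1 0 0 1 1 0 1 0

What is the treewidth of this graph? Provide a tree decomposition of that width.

Treewidth 3.
One optimal decomposition is:
Bags: B1 = {1, 2, 3, 6}  B2 = {1, 2, 6, 9}  B3 = {1, 2, 6, 7}  B4 = {0, 1, 2, 6}  B5 = {0, 1, 4, 6}  B6 = {1, 2, 5, 9}  B7 = {2, 5, 8, 9}
Tree: B1–B2, B1–B3, B1–B4, B4–B5, B2–B6, B6–B7

Each bag holds 4 vertices, so the decomposition has width 3, which upper-bounds the treewidth. Conversely, {2, 5, 8, 9} is a clique of size 4, and the vertices of any clique must share a bag in every tree decomposition; so some bag has ≥ 4 vertices and tw(G) ≥ 3. The upper and lower bounds meet at 3, so that is the treewidth.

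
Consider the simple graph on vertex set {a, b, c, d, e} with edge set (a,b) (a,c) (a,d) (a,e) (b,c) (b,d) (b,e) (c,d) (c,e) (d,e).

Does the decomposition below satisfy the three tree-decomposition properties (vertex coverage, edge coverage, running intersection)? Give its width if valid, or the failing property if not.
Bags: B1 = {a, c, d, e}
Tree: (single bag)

No — vertex b appears in no bag.

A tree decomposition must satisfy three properties: every vertex lies in some bag; for every edge, both endpoints lie together in some bag; and for every vertex, the bags containing it form a connected subtree. Here vertex b appears in no bag, so the decomposition is invalid.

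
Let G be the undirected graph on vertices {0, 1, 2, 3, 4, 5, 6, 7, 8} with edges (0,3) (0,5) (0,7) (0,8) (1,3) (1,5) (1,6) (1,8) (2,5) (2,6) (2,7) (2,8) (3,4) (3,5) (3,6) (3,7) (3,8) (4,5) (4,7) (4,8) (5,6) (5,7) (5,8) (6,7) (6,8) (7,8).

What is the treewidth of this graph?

A width-4 tree decomposition is:
Bags: B1 = {3, 5, 6, 7, 8}  B2 = {1, 3, 5, 6, 8}  B3 = {3, 4, 5, 7, 8}  B4 = {0, 3, 5, 7, 8}  B5 = {2, 5, 6, 7, 8}
Tree: B1–B2, B1–B3, B3–B4, B1–B5
Each bag holds 5 vertices, so the decomposition has width 4, which upper-bounds the treewidth. Conversely, {2, 5, 6, 7, 8} is a clique of size 5, and the vertices of any clique must share a bag in every tree decomposition; so some bag has ≥ 5 vertices and tw(G) ≥ 4. Therefore the treewidth is 4.

4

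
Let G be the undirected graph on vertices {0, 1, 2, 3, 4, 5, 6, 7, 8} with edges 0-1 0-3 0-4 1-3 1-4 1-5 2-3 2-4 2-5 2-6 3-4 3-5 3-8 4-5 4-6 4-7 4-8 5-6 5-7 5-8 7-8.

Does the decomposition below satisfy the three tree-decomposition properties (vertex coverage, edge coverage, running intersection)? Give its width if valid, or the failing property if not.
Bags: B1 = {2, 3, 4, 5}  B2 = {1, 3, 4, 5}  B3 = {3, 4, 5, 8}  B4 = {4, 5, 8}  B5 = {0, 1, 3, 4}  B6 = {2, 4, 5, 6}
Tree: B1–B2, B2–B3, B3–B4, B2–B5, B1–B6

A tree decomposition must satisfy three properties: every vertex lies in some bag; for every edge, both endpoints lie together in some bag; and for every vertex, the bags containing it form a connected subtree. Here vertex 7 appears in no bag, so the decomposition is invalid.

No — vertex 7 appears in no bag.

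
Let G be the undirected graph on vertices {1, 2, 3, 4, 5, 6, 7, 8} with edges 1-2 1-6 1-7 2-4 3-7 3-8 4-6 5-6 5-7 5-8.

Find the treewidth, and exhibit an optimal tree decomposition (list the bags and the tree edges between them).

Treewidth 2.
One optimal decomposition is:
Bags: B1 = {3, 7, 8}  B2 = {5, 7, 8}  B3 = {1, 5, 7}  B4 = {1, 5, 6}  B5 = {1, 2, 6}  B6 = {2, 4, 6}
Tree: B1–B2, B2–B3, B3–B4, B4–B5, B5–B6

Every bag has size at most 3, so the width is 3 − 1 = 2 and tw(G) ≤ 2. Since 3–8–5–7–3 is a cycle in G, G is not acyclic. Forests are exactly the graphs of treewidth ≤ 1, so tw(G) ≥ 2. The upper and lower bounds meet at 2, so that is the treewidth.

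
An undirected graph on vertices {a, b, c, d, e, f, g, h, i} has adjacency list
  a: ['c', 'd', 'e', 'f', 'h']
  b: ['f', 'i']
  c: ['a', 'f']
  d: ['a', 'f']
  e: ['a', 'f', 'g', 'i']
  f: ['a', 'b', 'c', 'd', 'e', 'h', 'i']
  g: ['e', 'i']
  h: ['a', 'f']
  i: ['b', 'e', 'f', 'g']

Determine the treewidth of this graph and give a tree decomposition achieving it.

Each bag holds 3 vertices, so the decomposition has width 2, which upper-bounds the treewidth. For the lower bound, the 3 vertices {e, g, i} are pairwise adjacent, and any tree decomposition puts a clique entirely inside one bag — forcing width ≥ 2. Hence tw(G) = 2 exactly.

Treewidth 2.
Bags: B1 = {e, f, i}  B2 = {a, e, f}  B3 = {a, f, h}  B4 = {e, g, i}  B5 = {a, c, f}  B6 = {b, f, i}  B7 = {a, d, f}
Tree: B1–B2, B2–B3, B1–B4, B2–B5, B1–B6, B2–B7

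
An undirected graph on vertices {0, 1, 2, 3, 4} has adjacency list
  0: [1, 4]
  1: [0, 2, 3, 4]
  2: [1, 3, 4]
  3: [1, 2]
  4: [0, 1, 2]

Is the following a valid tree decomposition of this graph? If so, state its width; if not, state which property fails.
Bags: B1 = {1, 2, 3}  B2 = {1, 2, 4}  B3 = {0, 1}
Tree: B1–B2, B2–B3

A tree decomposition must satisfy three properties: every vertex lies in some bag; for every edge, both endpoints lie together in some bag; and for every vertex, the bags containing it form a connected subtree. Here edge (4,0) lies in no bag, so the decomposition is invalid.

No — edge (4,0) lies in no bag.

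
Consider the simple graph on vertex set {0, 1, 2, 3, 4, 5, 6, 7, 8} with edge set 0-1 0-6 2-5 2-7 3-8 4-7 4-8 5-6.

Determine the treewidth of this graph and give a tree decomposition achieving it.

Treewidth 1.
Bags: B1 = {0, 1}  B2 = {0, 6}  B3 = {5, 6}  B4 = {2, 5}  B5 = {2, 7}  B6 = {4, 7}  B7 = {4, 8}  B8 = {3, 8}
Tree: B1–B2, B2–B3, B3–B4, B4–B5, B5–B6, B6–B7, B7–B8

Each bag holds 2 vertices, so the decomposition has width 1, which upper-bounds the treewidth. Any graph with an edge has treewidth ≥ 1, and G has the edge 1–0. The upper and lower bounds meet at 1, so that is the treewidth.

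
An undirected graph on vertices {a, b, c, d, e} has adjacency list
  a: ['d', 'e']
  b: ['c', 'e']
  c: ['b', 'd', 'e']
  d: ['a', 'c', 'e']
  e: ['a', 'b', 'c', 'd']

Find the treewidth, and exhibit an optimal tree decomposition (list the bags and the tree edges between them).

Each bag holds 3 vertices, so the decomposition has width 2, which upper-bounds the treewidth. Conversely, {c, d, e} is a clique of size 3, and the vertices of any clique must share a bag in every tree decomposition; so some bag has ≥ 3 vertices and tw(G) ≥ 2. The upper and lower bounds meet at 2, so that is the treewidth.

Treewidth 2.
One such decomposition:
Bags: B1 = {a, d, e}  B2 = {c, d, e}  B3 = {b, c, e}
Tree: B1–B2, B2–B3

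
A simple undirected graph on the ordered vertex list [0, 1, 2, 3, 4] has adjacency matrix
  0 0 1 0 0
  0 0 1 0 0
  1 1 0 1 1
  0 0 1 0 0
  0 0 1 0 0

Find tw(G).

A width-1 tree decomposition is:
Bags: B1 = {0, 2}  B2 = {2, 3}  B3 = {2, 4}  B4 = {1, 2}
Tree: B1–B2, B1–B3, B3–B4
Each bag holds 2 vertices, so the decomposition has width 1, which upper-bounds the treewidth. G has an edge, so its treewidth is at least 1. The upper and lower bounds meet at 1, so that is the treewidth.

1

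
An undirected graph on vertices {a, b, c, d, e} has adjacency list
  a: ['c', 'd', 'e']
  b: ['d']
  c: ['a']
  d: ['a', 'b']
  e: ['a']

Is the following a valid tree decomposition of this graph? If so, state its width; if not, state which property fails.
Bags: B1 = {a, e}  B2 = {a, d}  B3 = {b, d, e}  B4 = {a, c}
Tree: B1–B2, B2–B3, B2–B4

A tree decomposition must satisfy three properties: every vertex lies in some bag; for every edge, both endpoints lie together in some bag; and for every vertex, the bags containing it form a connected subtree. Here bags containing vertex e are not connected in the tree, so the decomposition is invalid.

No — bags containing vertex e are not connected in the tree.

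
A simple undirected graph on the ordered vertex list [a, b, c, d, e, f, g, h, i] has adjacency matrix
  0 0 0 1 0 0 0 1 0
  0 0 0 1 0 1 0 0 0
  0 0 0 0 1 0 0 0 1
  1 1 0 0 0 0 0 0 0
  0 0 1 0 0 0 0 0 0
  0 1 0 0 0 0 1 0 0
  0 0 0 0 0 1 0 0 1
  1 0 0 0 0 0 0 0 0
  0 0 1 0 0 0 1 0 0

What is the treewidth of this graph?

1

A width-1 tree decomposition is:
Bags: B1 = {c, e}  B2 = {c, i}  B3 = {g, i}  B4 = {f, g}  B5 = {b, f}  B6 = {b, d}  B7 = {a, d}  B8 = {a, h}
Tree: B1–B2, B2–B3, B3–B4, B4–B5, B5–B6, B6–B7, B7–B8
Every bag has size at most 2, so the width is 2 − 1 = 1 and tw(G) ≤ 1. Any graph with an edge has treewidth ≥ 1, and G has the edge e–c. Hence tw(G) = 1 exactly.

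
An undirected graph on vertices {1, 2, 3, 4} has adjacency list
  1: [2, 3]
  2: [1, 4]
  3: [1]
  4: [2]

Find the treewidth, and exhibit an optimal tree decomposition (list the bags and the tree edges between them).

Treewidth 1.
Bags: B1 = {2, 4}  B2 = {1, 2}  B3 = {1, 3}
Tree: B1–B2, B2–B3

Every bag has size at most 2, so the width is 2 − 1 = 1 and tw(G) ≤ 1. G has an edge, so its treewidth is at least 1. Therefore the treewidth is 1.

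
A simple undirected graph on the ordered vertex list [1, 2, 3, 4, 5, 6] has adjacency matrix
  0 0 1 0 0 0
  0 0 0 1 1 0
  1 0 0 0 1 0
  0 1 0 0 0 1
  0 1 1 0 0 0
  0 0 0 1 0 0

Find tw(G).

1

A width-1 tree decomposition is:
Bags: B1 = {4, 6}  B2 = {2, 4}  B3 = {2, 5}  B4 = {3, 5}  B5 = {1, 3}
Tree: B1–B2, B2–B3, B3–B4, B4–B5
Each bag holds 2 vertices, so the decomposition has width 1, which upper-bounds the treewidth. Any graph with an edge has treewidth ≥ 1, and G has the edge 6–4. Combining the bounds, tw(G) = 1.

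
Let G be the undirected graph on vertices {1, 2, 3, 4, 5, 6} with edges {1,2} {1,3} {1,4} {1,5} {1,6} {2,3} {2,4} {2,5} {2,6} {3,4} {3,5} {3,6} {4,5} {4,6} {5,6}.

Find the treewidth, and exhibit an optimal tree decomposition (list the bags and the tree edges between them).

A single bag containing all 6 vertices is trivially a valid decomposition of width 5. Conversely, {1, 2, 3, 4, 5, 6} is a clique of size 6, and the vertices of any clique must share a bag in every tree decomposition; so some bag has ≥ 6 vertices and tw(G) ≥ 5. Hence tw(G) = 5 exactly.

Treewidth 5.
Bags: B1 = {1, 2, 3, 4, 5, 6}
Tree: (single bag)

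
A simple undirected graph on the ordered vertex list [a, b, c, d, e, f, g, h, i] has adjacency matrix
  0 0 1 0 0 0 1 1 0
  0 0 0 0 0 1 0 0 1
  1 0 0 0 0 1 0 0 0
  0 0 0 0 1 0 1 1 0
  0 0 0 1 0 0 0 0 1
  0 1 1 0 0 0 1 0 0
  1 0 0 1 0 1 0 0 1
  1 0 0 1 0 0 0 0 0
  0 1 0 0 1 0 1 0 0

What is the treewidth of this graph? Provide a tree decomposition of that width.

The largest bag has 4 vertices, giving width 3; this decomposition certifies tw(G) ≤ 3. For the lower bound: the 4 vertex sets {b,e,i}, {f}, {g}, {a,c,d,h} are disjoint, each induces a connected subgraph, and every pair is joined by at least one edge of G. Contracting each set to a single vertex therefore yields K_{4} as a minor, and since treewidth is minor-monotone, tw(G) ≥ tw(K_{4}) = 3. The upper and lower bounds meet at 3, so that is the treewidth.

Treewidth 3.
Bags: B1 = {b, e, f, i}  B2 = {e, f, g, i}  B3 = {d, e, f, g}  B4 = {c, d, f, g}  B5 = {a, c, d, g}  B6 = {a, c, d, h}
Tree: B1–B2, B2–B3, B3–B4, B4–B5, B5–B6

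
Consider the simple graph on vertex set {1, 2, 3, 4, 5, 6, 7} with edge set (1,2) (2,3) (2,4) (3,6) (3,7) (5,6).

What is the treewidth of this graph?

1

A width-1 tree decomposition is:
Bags: B1 = {3, 6}  B2 = {3, 7}  B3 = {2, 3}  B4 = {2, 4}  B5 = {5, 6}  B6 = {1, 2}
Tree: B1–B2, B2–B3, B3–B4, B1–B5, B3–B6
Each bag holds 2 vertices, so the decomposition has width 1, which upper-bounds the treewidth. Since G has at least one edge (e.g. 6–3), it is not an edgeless graph, so tw(G) ≥ 1. Therefore the treewidth is 1.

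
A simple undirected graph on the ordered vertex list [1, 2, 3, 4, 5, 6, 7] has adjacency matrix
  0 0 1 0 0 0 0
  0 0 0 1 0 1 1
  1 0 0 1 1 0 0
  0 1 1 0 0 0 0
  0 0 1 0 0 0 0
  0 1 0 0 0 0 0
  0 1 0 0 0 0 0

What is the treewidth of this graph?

A width-1 tree decomposition is:
Bags: B1 = {2, 4}  B2 = {2, 7}  B3 = {3, 4}  B4 = {1, 3}  B5 = {2, 6}  B6 = {3, 5}
Tree: B1–B2, B1–B3, B3–B4, B1–B5, B4–B6
The largest bag has 2 vertices, giving width 1; this decomposition certifies tw(G) ≤ 1. G has an edge, so its treewidth is at least 1. Combining the bounds, tw(G) = 1.

1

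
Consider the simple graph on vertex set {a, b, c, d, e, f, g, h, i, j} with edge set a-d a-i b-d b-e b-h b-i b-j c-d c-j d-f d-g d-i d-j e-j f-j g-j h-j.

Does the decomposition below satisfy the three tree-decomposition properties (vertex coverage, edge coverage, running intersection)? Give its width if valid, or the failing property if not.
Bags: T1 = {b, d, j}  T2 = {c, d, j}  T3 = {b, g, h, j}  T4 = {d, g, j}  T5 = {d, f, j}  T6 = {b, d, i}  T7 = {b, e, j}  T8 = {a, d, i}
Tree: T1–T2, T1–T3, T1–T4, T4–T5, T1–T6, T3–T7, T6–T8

A tree decomposition must satisfy three properties: every vertex lies in some bag; for every edge, both endpoints lie together in some bag; and for every vertex, the bags containing it form a connected subtree. Here bags containing vertex g are not connected in the tree, so the decomposition is invalid.

No — bags containing vertex g are not connected in the tree.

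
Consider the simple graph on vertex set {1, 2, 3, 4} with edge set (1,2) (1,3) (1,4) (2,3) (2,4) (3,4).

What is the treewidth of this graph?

A width-3 tree decomposition is:
Bags: B1 = {1, 2, 3, 4}
Tree: (single bag)
A single bag containing all 4 vertices is trivially a valid decomposition of width 3. Conversely, {1, 2, 3, 4} is a clique of size 4, and the vertices of any clique must share a bag in every tree decomposition; so some bag has ≥ 4 vertices and tw(G) ≥ 3. Therefore the treewidth is 3.

3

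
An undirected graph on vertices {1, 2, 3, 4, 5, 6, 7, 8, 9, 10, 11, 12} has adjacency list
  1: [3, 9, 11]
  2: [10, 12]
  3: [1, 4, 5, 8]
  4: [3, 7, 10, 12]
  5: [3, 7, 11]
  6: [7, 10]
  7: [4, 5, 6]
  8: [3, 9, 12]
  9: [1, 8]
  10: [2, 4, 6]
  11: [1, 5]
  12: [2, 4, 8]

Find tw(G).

3

A width-3 tree decomposition is:
Bags: B1 = {1, 5, 9, 11}  B2 = {1, 3, 5, 9}  B3 = {3, 5, 8, 9}  B4 = {3, 5, 7, 8}  B5 = {3, 4, 7, 8}  B6 = {4, 7, 8, 12}  B7 = {4, 6, 7, 12}  B8 = {4, 6, 10, 12}  B9 = {2, 6, 10, 12}
Tree: B1–B2, B2–B3, B3–B4, B4–B5, B5–B6, B6–B7, B7–B8, B8–B9
Every bag has size at most 4, so the width is 4 − 1 = 3 and tw(G) ≤ 3. For the lower bound: the 4 vertex sets {1,9,11}, {5}, {3}, {4,7,8,12} are disjoint, each induces a connected subgraph, and every pair is joined by at least one edge of G. Contracting each set to a single vertex therefore yields K_{4} as a minor, and since treewidth is minor-monotone, tw(G) ≥ tw(K_{4}) = 3. Combining the bounds, tw(G) = 3.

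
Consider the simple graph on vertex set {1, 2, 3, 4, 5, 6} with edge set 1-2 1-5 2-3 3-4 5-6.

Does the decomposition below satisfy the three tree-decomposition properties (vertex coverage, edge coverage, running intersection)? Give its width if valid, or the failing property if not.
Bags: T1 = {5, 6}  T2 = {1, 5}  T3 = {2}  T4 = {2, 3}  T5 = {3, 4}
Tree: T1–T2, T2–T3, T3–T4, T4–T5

A tree decomposition must satisfy three properties: every vertex lies in some bag; for every edge, both endpoints lie together in some bag; and for every vertex, the bags containing it form a connected subtree. Here edge (1,2) lies in no bag, so the decomposition is invalid.

No — edge (1,2) lies in no bag.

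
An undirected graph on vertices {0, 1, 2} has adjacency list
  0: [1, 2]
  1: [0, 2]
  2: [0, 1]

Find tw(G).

2

A width-2 tree decomposition is:
Bags: B1 = {0, 1, 2}
Tree: (single bag)
A single bag containing all 3 vertices is trivially a valid decomposition of width 2. Conversely, {0, 1, 2} is a clique of size 3, and the vertices of any clique must share a bag in every tree decomposition; so some bag has ≥ 3 vertices and tw(G) ≥ 2. Therefore the treewidth is 2.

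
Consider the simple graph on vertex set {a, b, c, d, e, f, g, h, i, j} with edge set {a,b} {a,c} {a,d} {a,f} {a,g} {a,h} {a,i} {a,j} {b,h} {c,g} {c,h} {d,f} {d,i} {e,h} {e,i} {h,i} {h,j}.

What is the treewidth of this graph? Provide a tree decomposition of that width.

Treewidth 2.
Bags: B1 = {a, h, j}  B2 = {a, h, i}  B3 = {a, c, h}  B4 = {a, d, i}  B5 = {a, b, h}  B6 = {a, d, f}  B7 = {a, c, g}  B8 = {e, h, i}
Tree: B1–B2, B2–B3, B2–B4, B2–B5, B4–B6, B3–B7, B2–B8

Each bag holds 3 vertices, so the decomposition has width 2, which upper-bounds the treewidth. For the lower bound, the 3 vertices {e, h, i} are pairwise adjacent, and any tree decomposition puts a clique entirely inside one bag — forcing width ≥ 2. Combining the bounds, tw(G) = 2.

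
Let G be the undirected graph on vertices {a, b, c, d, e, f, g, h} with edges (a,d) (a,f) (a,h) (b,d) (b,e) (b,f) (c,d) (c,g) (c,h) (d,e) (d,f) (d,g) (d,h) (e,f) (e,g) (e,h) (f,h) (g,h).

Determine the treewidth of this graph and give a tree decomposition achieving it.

Treewidth 3.
One such decomposition:
Bags: B1 = {d, e, f, h}  B2 = {d, e, g, h}  B3 = {a, d, f, h}  B4 = {c, d, g, h}  B5 = {b, d, e, f}
Tree: B1–B2, B1–B3, B2–B4, B1–B5

The largest bag has 4 vertices, giving width 3; this decomposition certifies tw(G) ≤ 3. On the other hand G contains the 4-clique {d, e, g, h}. A clique must lie in a single bag of any decomposition, so no decomposition can have width below 3. Hence tw(G) = 3 exactly.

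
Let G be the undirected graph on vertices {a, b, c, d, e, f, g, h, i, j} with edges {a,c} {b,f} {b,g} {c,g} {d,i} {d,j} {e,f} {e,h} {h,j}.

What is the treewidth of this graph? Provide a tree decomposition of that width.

Treewidth 1.
One such decomposition:
Bags: B1 = {d, i}  B2 = {d, j}  B3 = {h, j}  B4 = {e, h}  B5 = {e, f}  B6 = {b, f}  B7 = {b, g}  B8 = {c, g}  B9 = {a, c}
Tree: B1–B2, B2–B3, B3–B4, B4–B5, B5–B6, B6–B7, B7–B8, B8–B9

Every bag has size at most 2, so the width is 2 − 1 = 1 and tw(G) ≤ 1. G has an edge, so its treewidth is at least 1. The upper and lower bounds meet at 1, so that is the treewidth.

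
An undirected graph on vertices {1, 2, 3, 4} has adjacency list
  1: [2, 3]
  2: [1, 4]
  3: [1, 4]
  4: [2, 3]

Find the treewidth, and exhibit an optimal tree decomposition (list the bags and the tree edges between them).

Treewidth 2.
One such decomposition:
Bags: B1 = {1, 2, 4}  B2 = {1, 3, 4}
Tree: B1–B2

Every bag has size at most 3, so the width is 3 − 1 = 2 and tw(G) ≤ 2. For the lower bound, G contains the cycle 4–2–1–3–4, so G is not a forest; only forests have treewidth ≤ 1, hence tw(G) ≥ 2. Hence tw(G) = 2 exactly.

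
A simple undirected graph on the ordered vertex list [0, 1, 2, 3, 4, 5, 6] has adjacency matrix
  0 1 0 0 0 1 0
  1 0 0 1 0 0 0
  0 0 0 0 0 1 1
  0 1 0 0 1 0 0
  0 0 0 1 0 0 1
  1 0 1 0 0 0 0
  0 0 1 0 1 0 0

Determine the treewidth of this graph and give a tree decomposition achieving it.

Treewidth 2.
Bags: B1 = {0, 1, 5}  B2 = {1, 3, 5}  B3 = {3, 4, 5}  B4 = {4, 5, 6}  B5 = {2, 5, 6}
Tree: B1–B2, B2–B3, B3–B4, B4–B5

Each bag holds 3 vertices, so the decomposition has width 2, which upper-bounds the treewidth. Since 5–0–1–3–4–6–2–5 is a cycle in G, G is not acyclic. Forests are exactly the graphs of treewidth ≤ 1, so tw(G) ≥ 2. Therefore the treewidth is 2.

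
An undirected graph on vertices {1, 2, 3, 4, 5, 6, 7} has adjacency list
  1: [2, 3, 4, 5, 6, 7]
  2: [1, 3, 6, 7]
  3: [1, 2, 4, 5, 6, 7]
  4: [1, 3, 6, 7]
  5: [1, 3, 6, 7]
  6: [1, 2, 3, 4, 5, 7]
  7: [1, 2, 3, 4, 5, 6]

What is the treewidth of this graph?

4

A width-4 tree decomposition is:
Bags: B1 = {1, 3, 5, 6, 7}  B2 = {1, 3, 4, 6, 7}  B3 = {1, 2, 3, 6, 7}
Tree: B1–B2, B1–B3
Every bag has size at most 5, so the width is 5 − 1 = 4 and tw(G) ≤ 4. For the lower bound, the 5 vertices {1, 2, 3, 6, 7} are pairwise adjacent, and any tree decomposition puts a clique entirely inside one bag — forcing width ≥ 4. Therefore the treewidth is 4.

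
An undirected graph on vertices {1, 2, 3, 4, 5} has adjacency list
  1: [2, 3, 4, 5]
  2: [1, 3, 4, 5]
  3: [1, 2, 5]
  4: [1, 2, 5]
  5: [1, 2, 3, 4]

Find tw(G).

3

A width-3 tree decomposition is:
Bags: B1 = {1, 2, 3, 5}  B2 = {1, 2, 4, 5}
Tree: B1–B2
The largest bag has 4 vertices, giving width 3; this decomposition certifies tw(G) ≤ 3. Conversely, {1, 2, 3, 5} is a clique of size 4, and the vertices of any clique must share a bag in every tree decomposition; so some bag has ≥ 4 vertices and tw(G) ≥ 3. Combining the bounds, tw(G) = 3.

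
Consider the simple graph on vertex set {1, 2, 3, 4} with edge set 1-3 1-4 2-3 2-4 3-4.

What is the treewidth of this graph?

A width-2 tree decomposition is:
Bags: B1 = {2, 3, 4}  B2 = {1, 3, 4}
Tree: B1–B2
Each bag holds 3 vertices, so the decomposition has width 2, which upper-bounds the treewidth. On the other hand G contains the 3-clique {1, 3, 4}. A clique must lie in a single bag of any decomposition, so no decomposition can have width below 2. Combining the bounds, tw(G) = 2.

2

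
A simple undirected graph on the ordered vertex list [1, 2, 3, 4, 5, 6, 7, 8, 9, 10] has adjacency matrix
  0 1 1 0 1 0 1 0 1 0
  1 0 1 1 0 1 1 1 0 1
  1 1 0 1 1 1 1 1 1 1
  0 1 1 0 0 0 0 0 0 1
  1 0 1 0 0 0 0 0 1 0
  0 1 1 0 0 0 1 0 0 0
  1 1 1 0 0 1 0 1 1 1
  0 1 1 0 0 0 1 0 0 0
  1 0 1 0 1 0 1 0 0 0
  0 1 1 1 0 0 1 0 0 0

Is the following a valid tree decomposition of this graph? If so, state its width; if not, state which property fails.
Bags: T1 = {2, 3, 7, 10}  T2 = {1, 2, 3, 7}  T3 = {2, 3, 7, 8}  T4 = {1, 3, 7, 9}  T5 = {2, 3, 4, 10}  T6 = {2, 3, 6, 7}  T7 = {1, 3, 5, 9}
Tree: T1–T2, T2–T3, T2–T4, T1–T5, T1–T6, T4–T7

Yes; width 3.

Vertex coverage: the bags together contain {1, 2, 3, 4, 5, 6, 7, 8, 9, 10}, the full vertex set. Edge coverage: each edge of G has both endpoints in at least one bag. Running intersection: for every vertex, the bags containing it form a connected subtree. All three properties hold, so this is a valid tree decomposition of width max|bag| − 1 = 3, and hence tw(G) ≤ 3.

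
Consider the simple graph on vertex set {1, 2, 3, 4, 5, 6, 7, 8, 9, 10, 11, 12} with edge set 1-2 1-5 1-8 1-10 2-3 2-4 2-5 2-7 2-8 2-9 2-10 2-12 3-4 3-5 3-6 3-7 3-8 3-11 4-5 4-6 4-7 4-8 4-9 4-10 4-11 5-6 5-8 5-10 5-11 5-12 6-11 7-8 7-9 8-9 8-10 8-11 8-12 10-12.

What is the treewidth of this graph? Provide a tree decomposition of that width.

Treewidth 4.
Bags: B1 = {2, 3, 4, 7, 8}  B2 = {2, 4, 7, 8, 9}  B3 = {2, 3, 4, 5, 8}  B4 = {3, 4, 5, 8, 11}  B5 = {2, 4, 5, 8, 10}  B6 = {1, 2, 5, 8, 10}  B7 = {2, 5, 8, 10, 12}  B8 = {3, 4, 5, 6, 11}
Tree: B1–B2, B1–B3, B3–B4, B3–B5, B5–B6, B5–B7, B4–B8

Each bag holds 5 vertices, so the decomposition has width 4, which upper-bounds the treewidth. Conversely, {1, 2, 5, 8, 10} is a clique of size 5, and the vertices of any clique must share a bag in every tree decomposition; so some bag has ≥ 5 vertices and tw(G) ≥ 4. The upper and lower bounds meet at 4, so that is the treewidth.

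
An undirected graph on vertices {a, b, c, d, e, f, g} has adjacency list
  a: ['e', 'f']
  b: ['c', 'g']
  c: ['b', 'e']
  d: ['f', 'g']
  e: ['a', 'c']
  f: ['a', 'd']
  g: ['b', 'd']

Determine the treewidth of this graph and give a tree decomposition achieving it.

Treewidth 2.
One such decomposition:
Bags: B1 = {a, e, f}  B2 = {c, e, f}  B3 = {b, c, f}  B4 = {b, f, g}  B5 = {d, f, g}
Tree: B1–B2, B2–B3, B3–B4, B4–B5

The largest bag has 3 vertices, giving width 2; this decomposition certifies tw(G) ≤ 2. For the lower bound, G contains the cycle f–a–e–c–b–g–d–f, so G is not a forest; only forests have treewidth ≤ 1, hence tw(G) ≥ 2. Therefore the treewidth is 2.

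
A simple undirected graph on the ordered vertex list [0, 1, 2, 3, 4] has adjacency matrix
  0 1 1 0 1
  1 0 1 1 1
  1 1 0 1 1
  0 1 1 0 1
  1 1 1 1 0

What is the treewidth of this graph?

3

A width-3 tree decomposition is:
Bags: B1 = {1, 2, 3, 4}  B2 = {0, 1, 2, 4}
Tree: B1–B2
Each bag holds 4 vertices, so the decomposition has width 3, which upper-bounds the treewidth. Conversely, {0, 1, 2, 4} is a clique of size 4, and the vertices of any clique must share a bag in every tree decomposition; so some bag has ≥ 4 vertices and tw(G) ≥ 3. Therefore the treewidth is 3.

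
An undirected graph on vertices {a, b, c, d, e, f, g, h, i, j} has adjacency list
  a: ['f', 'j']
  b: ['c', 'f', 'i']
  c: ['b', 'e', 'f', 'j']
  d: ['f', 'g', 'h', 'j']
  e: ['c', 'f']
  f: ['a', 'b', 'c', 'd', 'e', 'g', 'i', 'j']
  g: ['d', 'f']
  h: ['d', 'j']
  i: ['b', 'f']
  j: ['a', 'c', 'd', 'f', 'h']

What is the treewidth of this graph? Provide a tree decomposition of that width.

The largest bag has 3 vertices, giving width 2; this decomposition certifies tw(G) ≤ 2. On the other hand G contains the 3-clique {d, h, j}. A clique must lie in a single bag of any decomposition, so no decomposition can have width below 2. The upper and lower bounds meet at 2, so that is the treewidth.

Treewidth 2.
Bags: B1 = {c, f, j}  B2 = {a, f, j}  B3 = {d, f, j}  B4 = {d, h, j}  B5 = {d, f, g}  B6 = {b, c, f}  B7 = {b, f, i}  B8 = {c, e, f}
Tree: B1–B2, B1–B3, B3–B4, B3–B5, B1–B6, B6–B7, B6–B8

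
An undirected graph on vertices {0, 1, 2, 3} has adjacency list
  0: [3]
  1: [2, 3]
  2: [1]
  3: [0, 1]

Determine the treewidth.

A width-1 tree decomposition is:
Bags: B1 = {1, 3}  B2 = {0, 3}  B3 = {1, 2}
Tree: B1–B2, B1–B3
Every bag has size at most 2, so the width is 2 − 1 = 1 and tw(G) ≤ 1. G has an edge, so its treewidth is at least 1. Combining the bounds, tw(G) = 1.

1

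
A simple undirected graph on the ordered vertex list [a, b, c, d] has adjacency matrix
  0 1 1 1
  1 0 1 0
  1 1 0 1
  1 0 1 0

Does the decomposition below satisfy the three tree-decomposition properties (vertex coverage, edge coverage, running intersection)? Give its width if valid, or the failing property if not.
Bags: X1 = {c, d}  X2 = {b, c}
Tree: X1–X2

No — vertex a appears in no bag.

A tree decomposition must satisfy three properties: every vertex lies in some bag; for every edge, both endpoints lie together in some bag; and for every vertex, the bags containing it form a connected subtree. Here vertex a appears in no bag, so the decomposition is invalid.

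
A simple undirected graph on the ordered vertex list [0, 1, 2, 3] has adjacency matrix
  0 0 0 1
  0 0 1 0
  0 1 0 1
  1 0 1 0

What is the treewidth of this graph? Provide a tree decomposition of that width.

Each bag holds 2 vertices, so the decomposition has width 1, which upper-bounds the treewidth. G has an edge, so its treewidth is at least 1. Hence tw(G) = 1 exactly.

Treewidth 1.
One optimal decomposition is:
Bags: B1 = {2, 3}  B2 = {1, 2}  B3 = {0, 3}
Tree: B1–B2, B1–B3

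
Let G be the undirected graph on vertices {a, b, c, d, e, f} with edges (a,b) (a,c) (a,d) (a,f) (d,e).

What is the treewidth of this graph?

1

A width-1 tree decomposition is:
Bags: B1 = {a, b}  B2 = {a, d}  B3 = {a, c}  B4 = {a, f}  B5 = {d, e}
Tree: B1–B2, B2–B3, B2–B4, B2–B5
Every bag has size at most 2, so the width is 2 − 1 = 1 and tw(G) ≤ 1. G has an edge, so its treewidth is at least 1. Therefore the treewidth is 1.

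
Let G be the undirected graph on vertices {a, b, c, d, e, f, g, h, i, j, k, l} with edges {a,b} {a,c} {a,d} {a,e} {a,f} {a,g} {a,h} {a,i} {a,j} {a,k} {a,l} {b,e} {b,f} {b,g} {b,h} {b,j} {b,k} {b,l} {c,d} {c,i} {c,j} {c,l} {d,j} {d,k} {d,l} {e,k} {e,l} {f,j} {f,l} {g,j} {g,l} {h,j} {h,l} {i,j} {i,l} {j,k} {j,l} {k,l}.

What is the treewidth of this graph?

4

A width-4 tree decomposition is:
Bags: B1 = {a, d, j, k, l}  B2 = {a, b, j, k, l}  B3 = {a, b, e, k, l}  B4 = {a, b, g, j, l}  B5 = {a, c, d, j, l}  B6 = {a, b, h, j, l}  B7 = {a, b, f, j, l}  B8 = {a, c, i, j, l}
Tree: B1–B2, B2–B3, B2–B4, B1–B5, B2–B6, B4–B7, B5–B8
Every bag has size at most 5, so the width is 5 − 1 = 4 and tw(G) ≤ 4. For the lower bound, the 5 vertices {a, c, d, j, l} are pairwise adjacent, and any tree decomposition puts a clique entirely inside one bag — forcing width ≥ 4. The upper and lower bounds meet at 4, so that is the treewidth.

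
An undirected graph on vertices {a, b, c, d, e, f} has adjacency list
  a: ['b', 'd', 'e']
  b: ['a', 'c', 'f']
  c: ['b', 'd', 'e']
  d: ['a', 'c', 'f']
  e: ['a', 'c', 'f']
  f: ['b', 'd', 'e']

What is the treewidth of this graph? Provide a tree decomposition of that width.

Every bag has size at most 4, so the width is 4 − 1 = 3 and tw(G) ≤ 3. For the lower bound: the 4 vertex sets {d,f}, {c,e}, {a}, {b} are disjoint, each induces a connected subgraph, and every pair is joined by at least one edge of G. Contracting each set to a single vertex therefore yields K_{4} as a minor, and since treewidth is minor-monotone, tw(G) ≥ tw(K_{4}) = 3. Therefore the treewidth is 3.

Treewidth 3.
One such decomposition:
Bags: B1 = {a, c, d, f}  B2 = {a, c, e, f}  B3 = {a, b, c, f}
Tree: B1–B2, B2–B3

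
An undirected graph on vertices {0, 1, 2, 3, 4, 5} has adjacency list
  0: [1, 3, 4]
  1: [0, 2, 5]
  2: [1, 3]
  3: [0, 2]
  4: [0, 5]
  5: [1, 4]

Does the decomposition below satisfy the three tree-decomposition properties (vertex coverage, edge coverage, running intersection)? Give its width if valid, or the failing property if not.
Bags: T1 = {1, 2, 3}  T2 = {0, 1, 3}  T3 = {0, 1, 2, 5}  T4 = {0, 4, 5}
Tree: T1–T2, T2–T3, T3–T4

No — bags containing vertex 2 are not connected in the tree.

A tree decomposition must satisfy three properties: every vertex lies in some bag; for every edge, both endpoints lie together in some bag; and for every vertex, the bags containing it form a connected subtree. Here bags containing vertex 2 are not connected in the tree, so the decomposition is invalid.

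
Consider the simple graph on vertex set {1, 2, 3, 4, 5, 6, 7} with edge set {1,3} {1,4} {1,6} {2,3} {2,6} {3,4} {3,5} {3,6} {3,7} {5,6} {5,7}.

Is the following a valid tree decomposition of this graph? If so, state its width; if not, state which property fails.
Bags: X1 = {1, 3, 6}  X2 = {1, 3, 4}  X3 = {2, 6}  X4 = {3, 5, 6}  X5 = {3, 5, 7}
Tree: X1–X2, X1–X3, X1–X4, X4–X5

A tree decomposition must satisfy three properties: every vertex lies in some bag; for every edge, both endpoints lie together in some bag; and for every vertex, the bags containing it form a connected subtree. Here edge (3,2) lies in no bag, so the decomposition is invalid.

No — edge (3,2) lies in no bag.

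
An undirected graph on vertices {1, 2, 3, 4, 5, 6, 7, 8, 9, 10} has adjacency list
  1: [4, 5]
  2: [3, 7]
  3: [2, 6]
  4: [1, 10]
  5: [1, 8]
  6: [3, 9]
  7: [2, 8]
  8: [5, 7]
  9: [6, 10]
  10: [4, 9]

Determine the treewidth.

A width-2 tree decomposition is:
Bags: B1 = {5, 7, 8}  B2 = {1, 5, 7}  B3 = {1, 4, 7}  B4 = {4, 7, 10}  B5 = {7, 9, 10}  B6 = {6, 7, 9}  B7 = {3, 6, 7}  B8 = {2, 3, 7}
Tree: B1–B2, B2–B3, B3–B4, B4–B5, B5–B6, B6–B7, B7–B8
Each bag holds 3 vertices, so the decomposition has width 2, which upper-bounds the treewidth. Since 7–8–5–1–4–10–9–6–3–2–7 is a cycle in G, G is not acyclic. Forests are exactly the graphs of treewidth ≤ 1, so tw(G) ≥ 2. The upper and lower bounds meet at 2, so that is the treewidth.

2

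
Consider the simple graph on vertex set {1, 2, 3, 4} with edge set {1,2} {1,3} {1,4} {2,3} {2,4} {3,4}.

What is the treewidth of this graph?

3

A width-3 tree decomposition is:
Bags: B1 = {1, 2, 3, 4}
Tree: (single bag)
A single bag containing all 4 vertices is trivially a valid decomposition of width 3. Conversely, {1, 2, 3, 4} is a clique of size 4, and the vertices of any clique must share a bag in every tree decomposition; so some bag has ≥ 4 vertices and tw(G) ≥ 3. Therefore the treewidth is 3.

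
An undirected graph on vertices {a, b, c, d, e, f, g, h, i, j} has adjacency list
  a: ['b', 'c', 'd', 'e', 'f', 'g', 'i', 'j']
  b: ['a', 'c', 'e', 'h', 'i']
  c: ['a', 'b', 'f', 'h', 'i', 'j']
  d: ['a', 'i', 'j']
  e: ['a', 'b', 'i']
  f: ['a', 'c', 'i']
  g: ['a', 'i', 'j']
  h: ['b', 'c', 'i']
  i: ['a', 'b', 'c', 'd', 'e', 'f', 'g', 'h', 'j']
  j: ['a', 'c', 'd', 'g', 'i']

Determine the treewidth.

3

A width-3 tree decomposition is:
Bags: B1 = {a, c, i, j}  B2 = {a, c, f, i}  B3 = {a, g, i, j}  B4 = {a, d, i, j}  B5 = {a, b, c, i}  B6 = {b, c, h, i}  B7 = {a, b, e, i}
Tree: B1–B2, B1–B3, B1–B4, B1–B5, B5–B6, B5–B7
Every bag has size at most 4, so the width is 4 − 1 = 3 and tw(G) ≤ 3. Conversely, {b, c, h, i} is a clique of size 4, and the vertices of any clique must share a bag in every tree decomposition; so some bag has ≥ 4 vertices and tw(G) ≥ 3. The upper and lower bounds meet at 3, so that is the treewidth.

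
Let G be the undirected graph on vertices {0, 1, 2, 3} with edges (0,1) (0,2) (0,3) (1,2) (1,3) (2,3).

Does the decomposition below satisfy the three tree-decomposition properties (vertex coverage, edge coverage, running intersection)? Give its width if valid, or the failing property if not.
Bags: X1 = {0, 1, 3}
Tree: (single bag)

No — vertex 2 appears in no bag.

A tree decomposition must satisfy three properties: every vertex lies in some bag; for every edge, both endpoints lie together in some bag; and for every vertex, the bags containing it form a connected subtree. Here vertex 2 appears in no bag, so the decomposition is invalid.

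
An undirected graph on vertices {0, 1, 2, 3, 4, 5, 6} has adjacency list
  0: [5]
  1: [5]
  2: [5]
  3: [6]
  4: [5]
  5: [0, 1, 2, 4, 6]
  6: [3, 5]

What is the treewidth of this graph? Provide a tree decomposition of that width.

Treewidth 1.
One such decomposition:
Bags: B1 = {2, 5}  B2 = {0, 5}  B3 = {1, 5}  B4 = {5, 6}  B5 = {4, 5}  B6 = {3, 6}
Tree: B1–B2, B1–B3, B1–B4, B4–B5, B4–B6

Each bag holds 2 vertices, so the decomposition has width 1, which upper-bounds the treewidth. G has an edge, so its treewidth is at least 1. Hence tw(G) = 1 exactly.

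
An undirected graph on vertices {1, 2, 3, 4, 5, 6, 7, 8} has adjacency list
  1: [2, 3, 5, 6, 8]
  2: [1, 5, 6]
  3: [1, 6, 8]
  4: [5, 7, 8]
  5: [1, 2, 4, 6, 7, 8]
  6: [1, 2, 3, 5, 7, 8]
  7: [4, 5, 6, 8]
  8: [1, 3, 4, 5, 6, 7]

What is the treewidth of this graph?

3

A width-3 tree decomposition is:
Bags: B1 = {1, 2, 5, 6}  B2 = {1, 5, 6, 8}  B3 = {5, 6, 7, 8}  B4 = {1, 3, 6, 8}  B5 = {4, 5, 7, 8}
Tree: B1–B2, B2–B3, B2–B4, B3–B5
The largest bag has 4 vertices, giving width 3; this decomposition certifies tw(G) ≤ 3. For the lower bound, the 4 vertices {1, 3, 6, 8} are pairwise adjacent, and any tree decomposition puts a clique entirely inside one bag — forcing width ≥ 3. Therefore the treewidth is 3.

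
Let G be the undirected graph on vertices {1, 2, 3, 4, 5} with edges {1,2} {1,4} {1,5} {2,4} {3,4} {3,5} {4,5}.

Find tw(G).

A width-2 tree decomposition is:
Bags: B1 = {1, 4, 5}  B2 = {1, 2, 4}  B3 = {3, 4, 5}
Tree: B1–B2, B1–B3
Each bag holds 3 vertices, so the decomposition has width 2, which upper-bounds the treewidth. On the other hand G contains the 3-clique {1, 2, 4}. A clique must lie in a single bag of any decomposition, so no decomposition can have width below 2. Therefore the treewidth is 2.

2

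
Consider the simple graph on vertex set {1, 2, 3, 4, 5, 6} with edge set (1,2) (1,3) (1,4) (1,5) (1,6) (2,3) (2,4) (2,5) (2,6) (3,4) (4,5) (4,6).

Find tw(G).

A width-3 tree decomposition is:
Bags: B1 = {1, 2, 3, 4}  B2 = {1, 2, 4, 5}  B3 = {1, 2, 4, 6}
Tree: B1–B2, B1–B3
Every bag has size at most 4, so the width is 4 − 1 = 3 and tw(G) ≤ 3. Conversely, {1, 2, 3, 4} is a clique of size 4, and the vertices of any clique must share a bag in every tree decomposition; so some bag has ≥ 4 vertices and tw(G) ≥ 3. Therefore the treewidth is 3.

3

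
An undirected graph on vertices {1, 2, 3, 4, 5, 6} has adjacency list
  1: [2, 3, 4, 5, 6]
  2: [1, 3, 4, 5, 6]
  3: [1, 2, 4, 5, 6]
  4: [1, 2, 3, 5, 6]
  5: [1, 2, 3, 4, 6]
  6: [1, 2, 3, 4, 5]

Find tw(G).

5

A width-5 tree decomposition is:
Bags: B1 = {1, 2, 3, 4, 5, 6}
Tree: (single bag)
With just one bag of size 6, the width is 6 − 1 = 5, so tw(G) ≤ 5. Conversely, {1, 2, 3, 4, 5, 6} is a clique of size 6, and the vertices of any clique must share a bag in every tree decomposition; so some bag has ≥ 6 vertices and tw(G) ≥ 5. Combining the bounds, tw(G) = 5.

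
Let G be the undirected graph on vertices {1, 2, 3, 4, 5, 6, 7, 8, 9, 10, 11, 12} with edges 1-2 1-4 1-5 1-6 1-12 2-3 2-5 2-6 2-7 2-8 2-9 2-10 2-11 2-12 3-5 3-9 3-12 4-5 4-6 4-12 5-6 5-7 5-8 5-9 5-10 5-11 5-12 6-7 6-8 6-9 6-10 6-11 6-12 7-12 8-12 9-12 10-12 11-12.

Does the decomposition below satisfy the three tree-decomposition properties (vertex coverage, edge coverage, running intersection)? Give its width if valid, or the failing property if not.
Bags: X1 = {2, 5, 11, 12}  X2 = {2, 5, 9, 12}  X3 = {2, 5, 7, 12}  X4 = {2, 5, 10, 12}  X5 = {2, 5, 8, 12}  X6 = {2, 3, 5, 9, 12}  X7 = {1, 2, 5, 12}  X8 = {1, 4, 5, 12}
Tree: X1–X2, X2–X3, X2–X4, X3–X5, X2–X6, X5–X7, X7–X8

A tree decomposition must satisfy three properties: every vertex lies in some bag; for every edge, both endpoints lie together in some bag; and for every vertex, the bags containing it form a connected subtree. Here vertex 6 appears in no bag, so the decomposition is invalid.

No — vertex 6 appears in no bag.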